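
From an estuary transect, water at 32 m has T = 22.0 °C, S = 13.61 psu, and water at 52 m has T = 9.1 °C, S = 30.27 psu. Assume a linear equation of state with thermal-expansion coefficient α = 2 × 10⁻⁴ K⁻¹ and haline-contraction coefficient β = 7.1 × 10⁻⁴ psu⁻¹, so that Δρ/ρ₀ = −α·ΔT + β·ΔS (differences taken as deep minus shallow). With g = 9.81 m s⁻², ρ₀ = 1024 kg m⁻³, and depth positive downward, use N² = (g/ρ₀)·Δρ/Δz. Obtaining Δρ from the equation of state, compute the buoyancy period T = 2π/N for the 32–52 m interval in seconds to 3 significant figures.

ΔT = -12.9 K, ΔS = +16.66 psu (deep − shallow).
Δρ/ρ₀ = −αΔT + βΔS = 2.58 × 10⁻³ + 0.0118286 = 0.0144086, so Δρ ≈ 14.75 kg m⁻³.
N² = (g/ρ₀)·Δρ/Δz = g·(Δρ/ρ₀)/Δz = 9.81 × 0.0144086 / 20 = 7.0674 × 10⁻³ s⁻².
N = √(7.0674 × 10⁻³) = 0.084068 rad s⁻¹ → T = 2π/N = 74.739 s ≈ 74.7 s.

74.7 s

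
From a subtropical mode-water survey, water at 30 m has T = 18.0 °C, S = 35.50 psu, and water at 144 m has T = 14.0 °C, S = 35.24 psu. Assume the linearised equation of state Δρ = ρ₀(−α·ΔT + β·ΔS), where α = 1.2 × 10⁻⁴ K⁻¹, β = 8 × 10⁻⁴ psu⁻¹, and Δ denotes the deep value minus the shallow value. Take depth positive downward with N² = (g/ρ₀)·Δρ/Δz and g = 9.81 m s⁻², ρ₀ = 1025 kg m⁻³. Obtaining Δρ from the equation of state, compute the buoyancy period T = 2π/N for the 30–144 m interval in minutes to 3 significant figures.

21.6 min

ΔT = -4.0 K, ΔS = -0.26 psu (deep − shallow).
Δρ/ρ₀ = −αΔT + βΔS = 4.80 × 10⁻⁴ − 2.08 × 10⁻⁴ = 2.72 × 10⁻⁴, so Δρ ≈ 0.2788 kg m⁻³.
N² = (g/ρ₀)·Δρ/Δz = g·(Δρ/ρ₀)/Δz = 9.81 × 2.72 × 10⁻⁴ / 114 = 2.3406 × 10⁻⁵ s⁻².
N = √(2.3406 × 10⁻⁵) = 4.8380 × 10⁻³ rad s⁻¹ → T = 2π/N = 1.2987 × 10³ s = 21.645 min ≈ 21.6 min.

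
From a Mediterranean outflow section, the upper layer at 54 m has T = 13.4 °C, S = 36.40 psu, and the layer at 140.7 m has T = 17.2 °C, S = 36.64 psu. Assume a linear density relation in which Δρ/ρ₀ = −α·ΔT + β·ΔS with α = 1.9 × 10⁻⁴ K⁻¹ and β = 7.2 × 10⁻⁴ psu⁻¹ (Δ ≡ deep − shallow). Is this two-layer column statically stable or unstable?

ΔT = 17.2 − 13.4 = +3.8 K and ΔS = 36.64 − 36.40 = +0.24 psu (deep − shallow).
−αΔT = -7.22 × 10⁻⁴; βΔS = 1.728 × 10⁻⁴; sum Δρ/ρ₀ = -5.492 × 10⁻⁴.
Δρ/ρ₀ < 0, so Δρ < 0: deeper water is lighter → statically unstable; the column would overturn.

unstable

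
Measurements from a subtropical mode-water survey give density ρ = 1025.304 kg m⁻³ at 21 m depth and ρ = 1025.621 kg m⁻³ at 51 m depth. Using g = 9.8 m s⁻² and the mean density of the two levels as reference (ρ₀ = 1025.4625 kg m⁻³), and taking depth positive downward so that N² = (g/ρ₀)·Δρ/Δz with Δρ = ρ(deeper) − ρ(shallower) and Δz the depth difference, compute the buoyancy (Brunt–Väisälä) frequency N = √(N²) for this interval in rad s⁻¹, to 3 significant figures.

Δρ = 1025.621 − 1025.304 = 0.317 kg m⁻³ over Δz = 51 − 21 = 30 m.
N² = (9.8/1025.4625) × (0.317/30) = 1.0098 × 10⁻⁴ s⁻².
N = √(1.0098 × 10⁻⁴) = 0.010049 rad s⁻¹ ≈ 0.0100 rad s⁻¹.

0.0100 rad s⁻¹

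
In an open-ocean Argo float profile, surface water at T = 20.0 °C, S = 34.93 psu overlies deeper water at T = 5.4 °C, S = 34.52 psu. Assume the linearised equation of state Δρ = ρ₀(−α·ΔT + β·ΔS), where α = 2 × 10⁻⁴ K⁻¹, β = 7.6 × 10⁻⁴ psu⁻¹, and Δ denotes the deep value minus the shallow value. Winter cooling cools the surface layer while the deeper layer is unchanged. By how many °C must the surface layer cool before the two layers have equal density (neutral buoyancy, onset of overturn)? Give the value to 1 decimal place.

Neutral buoyancy requires Δρ = 0, i.e. −α(T_deep − T_surf′) + β(S_deep − S_surf) = 0.
T_surf′ = T_deep − (β/α)·ΔS = 5.4 − (7.6 × 10⁻⁴/2 × 10⁻⁴)·(-0.41) = 6.958 °C.
Cooling required: 20.0 − (6.958) = 13.042 °C.

13.0 °C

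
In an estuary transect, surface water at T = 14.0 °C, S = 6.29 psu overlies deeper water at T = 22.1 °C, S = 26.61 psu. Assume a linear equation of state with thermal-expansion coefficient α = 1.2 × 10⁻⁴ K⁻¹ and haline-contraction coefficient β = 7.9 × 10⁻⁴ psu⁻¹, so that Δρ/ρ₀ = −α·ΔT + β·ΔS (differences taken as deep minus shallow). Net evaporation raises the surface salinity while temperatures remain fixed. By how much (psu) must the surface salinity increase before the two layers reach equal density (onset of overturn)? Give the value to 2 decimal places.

19.09 psu

Neutral buoyancy requires −α(T_deep − T_surf) + β(S_deep − S_surf′) = 0.
S_surf′ = S_deep − (α/β)·ΔT = 26.61 − (1.2 × 10⁻⁴/7.9 × 10⁻⁴)·(+8.1) = 25.3796 psu.
Increase required: 25.3796 − 6.29 = 19.0896 psu.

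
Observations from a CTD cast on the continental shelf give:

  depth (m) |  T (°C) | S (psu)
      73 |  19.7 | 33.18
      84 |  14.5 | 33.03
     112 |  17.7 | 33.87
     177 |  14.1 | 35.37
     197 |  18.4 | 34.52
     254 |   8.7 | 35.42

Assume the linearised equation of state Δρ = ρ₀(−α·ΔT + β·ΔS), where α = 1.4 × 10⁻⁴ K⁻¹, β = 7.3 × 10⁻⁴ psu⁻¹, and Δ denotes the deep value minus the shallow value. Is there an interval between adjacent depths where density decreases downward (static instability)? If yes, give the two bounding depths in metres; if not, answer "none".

177–197 m

Evaluate Δρ/ρ₀ = −αΔT + βΔS across each adjacent pair:
  73–84 m: −αΔT+βΔS = −(1.4 × 10⁻⁴)(-5.2)+(7.3 × 10⁻⁴)(-0.15) = 6.2 × 10⁻⁴ → stable
  84–112 m: −αΔT+βΔS = −(1.4 × 10⁻⁴)(+3.2)+(7.3 × 10⁻⁴)(+0.84) = 1.7 × 10⁻⁴ → stable
  112–177 m: −αΔT+βΔS = −(1.4 × 10⁻⁴)(-3.6)+(7.3 × 10⁻⁴)(+1.50) = 1.6 × 10⁻³ → stable
  177–197 m: −αΔT+βΔS = −(1.4 × 10⁻⁴)(+4.3)+(7.3 × 10⁻⁴)(-0.85) = -1.2 × 10⁻³ → UNSTABLE
  197–254 m: −αΔT+βΔS = −(1.4 × 10⁻⁴)(-9.7)+(7.3 × 10⁻⁴)(+0.90) = 2.0 × 10⁻³ → stable
The 177–197 m interval has Δρ < 0: lighter water underlies denser water.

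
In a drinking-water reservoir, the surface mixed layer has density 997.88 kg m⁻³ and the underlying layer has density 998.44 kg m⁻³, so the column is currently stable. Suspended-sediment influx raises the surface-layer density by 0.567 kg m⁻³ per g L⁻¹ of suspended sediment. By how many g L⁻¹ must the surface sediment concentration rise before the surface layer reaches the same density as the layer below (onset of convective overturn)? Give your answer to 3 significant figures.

0.988 g L⁻¹

Density deficit of the surface layer: 998.44 − 997.88 = 0.56 kg m⁻³.
Required change = 0.56 / 0.567 = 0.988 g L⁻¹.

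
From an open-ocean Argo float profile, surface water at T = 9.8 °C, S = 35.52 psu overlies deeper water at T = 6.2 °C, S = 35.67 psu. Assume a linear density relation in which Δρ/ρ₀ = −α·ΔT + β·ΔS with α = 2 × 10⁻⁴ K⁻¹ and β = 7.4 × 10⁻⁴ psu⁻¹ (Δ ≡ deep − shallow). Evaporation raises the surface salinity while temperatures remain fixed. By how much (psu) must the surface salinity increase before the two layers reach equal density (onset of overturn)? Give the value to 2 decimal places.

Neutral buoyancy requires −α(T_deep − T_surf) + β(S_deep − S_surf′) = 0.
S_surf′ = S_deep − (α/β)·ΔT = 35.67 − (2 × 10⁻⁴/7.4 × 10⁻⁴)·(-3.6) = 36.6430 psu.
Increase required: 36.6430 − 35.52 = 1.1230 psu.

1.12 psu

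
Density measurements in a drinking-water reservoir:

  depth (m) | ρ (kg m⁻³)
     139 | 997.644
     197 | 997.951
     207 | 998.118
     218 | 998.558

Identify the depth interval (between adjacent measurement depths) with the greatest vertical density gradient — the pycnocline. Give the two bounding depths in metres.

207–218 m

Compute the density gradient over each adjacent pair:
  139–197 m: Δρ/Δz = 0.307/58 = 5.3 × 10⁻³ kg m⁻⁴
  197–207 m: Δρ/Δz = 0.167/10 = 0.017 kg m⁻⁴
  207–218 m: Δρ/Δz = 0.440/11 = 0.040 kg m⁻⁴
The largest gradient is in the 207–218 m interval — the pycnocline.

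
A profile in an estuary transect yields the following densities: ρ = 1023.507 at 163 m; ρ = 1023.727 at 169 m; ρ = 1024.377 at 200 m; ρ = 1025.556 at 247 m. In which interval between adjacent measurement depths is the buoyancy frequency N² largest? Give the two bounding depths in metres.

163–169 m

Compute the density gradient over each adjacent pair:
  163–169 m: Δρ/Δz = 0.220/6 = 0.037 kg m⁻⁴
  169–200 m: Δρ/Δz = 0.650/31 = 0.021 kg m⁻⁴
  200–247 m: Δρ/Δz = 1.179/47 = 0.025 kg m⁻⁴
The largest gradient is in the 163–169 m interval — the pycnocline.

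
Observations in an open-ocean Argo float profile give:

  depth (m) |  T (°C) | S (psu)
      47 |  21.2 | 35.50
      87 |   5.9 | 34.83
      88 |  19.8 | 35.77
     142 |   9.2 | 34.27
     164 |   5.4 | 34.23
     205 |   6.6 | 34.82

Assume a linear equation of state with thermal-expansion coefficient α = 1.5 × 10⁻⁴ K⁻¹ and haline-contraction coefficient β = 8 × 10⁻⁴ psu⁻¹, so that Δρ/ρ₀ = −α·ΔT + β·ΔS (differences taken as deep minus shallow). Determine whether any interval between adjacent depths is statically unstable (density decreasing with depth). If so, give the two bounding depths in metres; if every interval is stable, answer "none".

87–88 m

Evaluate Δρ/ρ₀ = −αΔT + βΔS across each adjacent pair:
  47–87 m: −αΔT+βΔS = −(1.5 × 10⁻⁴)(-15.3)+(8 × 10⁻⁴)(-0.67) = 1.8 × 10⁻³ → stable
  87–88 m: −αΔT+βΔS = −(1.5 × 10⁻⁴)(+13.9)+(8 × 10⁻⁴)(+0.94) = -1.3 × 10⁻³ → UNSTABLE
  88–142 m: −αΔT+βΔS = −(1.5 × 10⁻⁴)(-10.6)+(8 × 10⁻⁴)(-1.50) = 3.9 × 10⁻⁴ → stable
  142–164 m: −αΔT+βΔS = −(1.5 × 10⁻⁴)(-3.8)+(8 × 10⁻⁴)(-0.04) = 5.4 × 10⁻⁴ → stable
  164–205 m: −αΔT+βΔS = −(1.5 × 10⁻⁴)(+1.2)+(8 × 10⁻⁴)(+0.59) = 2.9 × 10⁻⁴ → stable
The 87–88 m interval has Δρ < 0: lighter water underlies denser water.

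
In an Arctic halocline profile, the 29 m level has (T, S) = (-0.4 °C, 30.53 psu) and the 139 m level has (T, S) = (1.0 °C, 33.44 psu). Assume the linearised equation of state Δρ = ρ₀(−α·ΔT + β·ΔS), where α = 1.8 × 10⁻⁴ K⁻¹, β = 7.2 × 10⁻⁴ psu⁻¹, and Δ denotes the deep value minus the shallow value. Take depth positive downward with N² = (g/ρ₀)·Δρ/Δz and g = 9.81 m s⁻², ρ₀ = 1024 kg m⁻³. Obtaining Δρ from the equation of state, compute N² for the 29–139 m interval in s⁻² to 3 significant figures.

1.64 × 10⁻⁴ s⁻²

ΔT = +1.4 K, ΔS = +2.91 psu (deep − shallow).
Δρ/ρ₀ = −αΔT + βΔS = -2.52 × 10⁻⁴ + 2.0952 × 10⁻³ = 1.8432 × 10⁻³, so Δρ ≈ 1.887 kg m⁻³.
N² = (g/ρ₀)·Δρ/Δz = g·(Δρ/ρ₀)/Δz = 9.81 × 1.8432 × 10⁻³ / 110 = 1.6438 × 10⁻⁴ s⁻² ≈ 1.64 × 10⁻⁴ s⁻².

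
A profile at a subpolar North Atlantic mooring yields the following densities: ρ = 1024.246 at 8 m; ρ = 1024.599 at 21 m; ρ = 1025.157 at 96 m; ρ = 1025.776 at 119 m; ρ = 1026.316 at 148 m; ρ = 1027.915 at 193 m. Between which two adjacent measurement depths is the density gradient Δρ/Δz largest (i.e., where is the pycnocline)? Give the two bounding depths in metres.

148–193 m

Compute the density gradient over each adjacent pair:
  8–21 m: Δρ/Δz = 0.353/13 = 0.027 kg m⁻⁴
  21–96 m: Δρ/Δz = 0.558/75 = 7.4 × 10⁻³ kg m⁻⁴
  96–119 m: Δρ/Δz = 0.619/23 = 0.027 kg m⁻⁴
  119–148 m: Δρ/Δz = 0.540/29 = 0.019 kg m⁻⁴
  148–193 m: Δρ/Δz = 1.599/45 = 0.036 kg m⁻⁴
The largest gradient is in the 148–193 m interval — the pycnocline.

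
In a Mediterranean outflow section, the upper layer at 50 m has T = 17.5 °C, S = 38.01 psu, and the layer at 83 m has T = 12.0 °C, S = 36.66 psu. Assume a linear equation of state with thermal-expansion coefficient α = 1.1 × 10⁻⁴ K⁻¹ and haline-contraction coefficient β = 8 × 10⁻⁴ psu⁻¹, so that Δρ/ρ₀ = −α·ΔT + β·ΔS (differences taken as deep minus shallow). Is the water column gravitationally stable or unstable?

unstable

ΔT = 12.0 − 17.5 = -5.5 K and ΔS = 36.66 − 38.01 = -1.35 psu (deep − shallow).
−αΔT = 6.05 × 10⁻⁴; βΔS = -1.08 × 10⁻³; sum Δρ/ρ₀ = -4.75 × 10⁻⁴.
Δρ/ρ₀ < 0, so Δρ < 0: deeper water is lighter → statically unstable; the column would overturn.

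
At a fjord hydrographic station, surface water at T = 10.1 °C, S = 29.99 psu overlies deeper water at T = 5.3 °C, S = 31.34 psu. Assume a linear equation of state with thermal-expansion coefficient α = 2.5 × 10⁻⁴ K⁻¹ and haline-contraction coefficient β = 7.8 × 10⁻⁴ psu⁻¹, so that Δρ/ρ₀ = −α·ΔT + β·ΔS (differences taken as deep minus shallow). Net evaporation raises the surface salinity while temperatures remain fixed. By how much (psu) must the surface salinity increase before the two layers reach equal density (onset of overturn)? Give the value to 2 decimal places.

2.89 psu

Neutral buoyancy requires −α(T_deep − T_surf) + β(S_deep − S_surf′) = 0.
S_surf′ = S_deep − (α/β)·ΔT = 31.34 − (2.5 × 10⁻⁴/7.8 × 10⁻⁴)·(-4.8) = 32.8785 psu.
Increase required: 32.8785 − 29.99 = 2.8885 psu.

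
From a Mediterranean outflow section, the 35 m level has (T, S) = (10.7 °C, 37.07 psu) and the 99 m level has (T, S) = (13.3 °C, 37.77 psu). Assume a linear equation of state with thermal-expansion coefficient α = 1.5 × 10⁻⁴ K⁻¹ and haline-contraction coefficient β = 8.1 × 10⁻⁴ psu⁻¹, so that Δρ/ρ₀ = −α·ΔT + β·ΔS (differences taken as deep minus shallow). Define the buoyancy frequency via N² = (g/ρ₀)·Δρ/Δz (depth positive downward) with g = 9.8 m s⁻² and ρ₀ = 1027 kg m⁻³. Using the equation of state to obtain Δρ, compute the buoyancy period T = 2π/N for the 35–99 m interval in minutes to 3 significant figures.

ΔT = +2.6 K, ΔS = +0.70 psu (deep − shallow).
Δρ/ρ₀ = −αΔT + βΔS = -3.90 × 10⁻⁴ + 5.67 × 10⁻⁴ = 1.77 × 10⁻⁴, so Δρ ≈ 0.1818 kg m⁻³.
N² = (g/ρ₀)·Δρ/Δz = g·(Δρ/ρ₀)/Δz = 9.8 × 1.77 × 10⁻⁴ / 64 = 2.7103 × 10⁻⁵ s⁻².
N = √(2.7103 × 10⁻⁵) = 5.2061 × 10⁻³ rad s⁻¹ → T = 2π/N = 1.2069 × 10³ s = 20.115 min ≈ 20.1 min.

20.1 min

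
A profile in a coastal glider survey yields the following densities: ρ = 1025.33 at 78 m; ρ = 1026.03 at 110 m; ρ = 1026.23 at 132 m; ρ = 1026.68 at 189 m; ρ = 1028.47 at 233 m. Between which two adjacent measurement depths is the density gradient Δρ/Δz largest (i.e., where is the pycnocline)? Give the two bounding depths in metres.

189–233 m

Compute the density gradient over each adjacent pair:
  78–110 m: Δρ/Δz = 0.70/32 = 0.022 kg m⁻⁴
  110–132 m: Δρ/Δz = 0.20/22 = 9.1 × 10⁻³ kg m⁻⁴
  132–189 m: Δρ/Δz = 0.45/57 = 7.9 × 10⁻³ kg m⁻⁴
  189–233 m: Δρ/Δz = 1.79/44 = 0.041 kg m⁻⁴
The largest gradient is in the 189–233 m interval — the pycnocline.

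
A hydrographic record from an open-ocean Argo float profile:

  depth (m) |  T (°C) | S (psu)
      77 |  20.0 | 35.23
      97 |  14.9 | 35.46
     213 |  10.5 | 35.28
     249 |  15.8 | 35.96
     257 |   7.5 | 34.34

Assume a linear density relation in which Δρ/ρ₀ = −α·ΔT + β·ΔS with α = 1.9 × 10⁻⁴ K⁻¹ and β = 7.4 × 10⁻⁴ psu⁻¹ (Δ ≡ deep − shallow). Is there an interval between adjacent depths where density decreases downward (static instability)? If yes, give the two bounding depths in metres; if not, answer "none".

Evaluate Δρ/ρ₀ = −αΔT + βΔS across each adjacent pair:
  77–97 m: −αΔT+βΔS = −(1.9 × 10⁻⁴)(-5.1)+(7.4 × 10⁻⁴)(+0.23) = 1.1 × 10⁻³ → stable
  97–213 m: −αΔT+βΔS = −(1.9 × 10⁻⁴)(-4.4)+(7.4 × 10⁻⁴)(-0.18) = 7.0 × 10⁻⁴ → stable
  213–249 m: −αΔT+βΔS = −(1.9 × 10⁻⁴)(+5.3)+(7.4 × 10⁻⁴)(+0.68) = -5.0 × 10⁻⁴ → UNSTABLE
  249–257 m: −αΔT+βΔS = −(1.9 × 10⁻⁴)(-8.3)+(7.4 × 10⁻⁴)(-1.62) = 3.8 × 10⁻⁴ → stable
The 213–249 m interval has Δρ < 0: lighter water underlies denser water.

213–249 m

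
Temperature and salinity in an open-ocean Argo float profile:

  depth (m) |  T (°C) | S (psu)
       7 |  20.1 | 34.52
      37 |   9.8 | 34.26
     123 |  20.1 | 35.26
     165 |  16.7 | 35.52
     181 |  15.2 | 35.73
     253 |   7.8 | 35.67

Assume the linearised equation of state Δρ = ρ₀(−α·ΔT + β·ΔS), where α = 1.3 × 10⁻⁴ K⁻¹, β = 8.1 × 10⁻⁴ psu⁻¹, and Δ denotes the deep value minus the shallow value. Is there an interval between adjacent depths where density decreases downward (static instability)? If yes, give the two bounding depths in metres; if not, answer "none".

Evaluate Δρ/ρ₀ = −αΔT + βΔS across each adjacent pair:
  7–37 m: −αΔT+βΔS = −(1.3 × 10⁻⁴)(-10.3)+(8.1 × 10⁻⁴)(-0.26) = 1.1 × 10⁻³ → stable
  37–123 m: −αΔT+βΔS = −(1.3 × 10⁻⁴)(+10.3)+(8.1 × 10⁻⁴)(+1.00) = -5.3 × 10⁻⁴ → UNSTABLE
  123–165 m: −αΔT+βΔS = −(1.3 × 10⁻⁴)(-3.4)+(8.1 × 10⁻⁴)(+0.26) = 6.5 × 10⁻⁴ → stable
  165–181 m: −αΔT+βΔS = −(1.3 × 10⁻⁴)(-1.5)+(8.1 × 10⁻⁴)(+0.21) = 3.7 × 10⁻⁴ → stable
  181–253 m: −αΔT+βΔS = −(1.3 × 10⁻⁴)(-7.4)+(8.1 × 10⁻⁴)(-0.06) = 9.1 × 10⁻⁴ → stable
The 37–123 m interval has Δρ < 0: lighter water underlies denser water.

37–123 m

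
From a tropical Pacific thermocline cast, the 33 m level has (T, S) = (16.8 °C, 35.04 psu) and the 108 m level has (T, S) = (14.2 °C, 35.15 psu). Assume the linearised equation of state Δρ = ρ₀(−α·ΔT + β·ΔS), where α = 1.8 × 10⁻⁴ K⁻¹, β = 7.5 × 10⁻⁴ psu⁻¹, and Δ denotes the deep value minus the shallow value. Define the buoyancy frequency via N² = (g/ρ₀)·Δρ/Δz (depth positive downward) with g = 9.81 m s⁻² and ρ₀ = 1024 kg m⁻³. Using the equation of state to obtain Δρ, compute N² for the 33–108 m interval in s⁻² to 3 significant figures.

ΔT = -2.6 K, ΔS = +0.11 psu (deep − shallow).
Δρ/ρ₀ = −αΔT + βΔS = 4.68 × 10⁻⁴ + 8.25 × 10⁻⁵ = 5.505 × 10⁻⁴, so Δρ ≈ 0.5637 kg m⁻³.
N² = (g/ρ₀)·Δρ/Δz = g·(Δρ/ρ₀)/Δz = 9.81 × 5.505 × 10⁻⁴ / 75 = 7.2005 × 10⁻⁵ s⁻² ≈ 7.20 × 10⁻⁵ s⁻².

7.20 × 10⁻⁵ s⁻²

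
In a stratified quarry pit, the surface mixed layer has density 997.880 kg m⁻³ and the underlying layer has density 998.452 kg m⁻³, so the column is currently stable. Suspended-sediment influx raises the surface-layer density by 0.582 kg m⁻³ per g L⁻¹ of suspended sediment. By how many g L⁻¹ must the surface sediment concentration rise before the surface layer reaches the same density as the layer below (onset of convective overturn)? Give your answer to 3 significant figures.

0.983 g L⁻¹

Density deficit of the surface layer: 998.452 − 997.880 = 0.572 kg m⁻³.
Required change = 0.572 / 0.582 = 0.983 g L⁻¹.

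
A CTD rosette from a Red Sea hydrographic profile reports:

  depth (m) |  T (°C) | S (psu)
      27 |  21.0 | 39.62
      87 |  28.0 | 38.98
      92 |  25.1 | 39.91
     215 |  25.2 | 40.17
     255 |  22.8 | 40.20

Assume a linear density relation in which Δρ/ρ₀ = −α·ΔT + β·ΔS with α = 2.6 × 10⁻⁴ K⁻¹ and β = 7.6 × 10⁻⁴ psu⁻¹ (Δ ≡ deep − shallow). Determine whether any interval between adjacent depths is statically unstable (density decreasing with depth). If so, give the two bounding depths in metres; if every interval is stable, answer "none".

27–87 m

Evaluate Δρ/ρ₀ = −αΔT + βΔS across each adjacent pair:
  27–87 m: −αΔT+βΔS = −(2.6 × 10⁻⁴)(+7.0)+(7.6 × 10⁻⁴)(-0.64) = -2.3 × 10⁻³ → UNSTABLE
  87–92 m: −αΔT+βΔS = −(2.6 × 10⁻⁴)(-2.9)+(7.6 × 10⁻⁴)(+0.93) = 1.5 × 10⁻³ → stable
  92–215 m: −αΔT+βΔS = −(2.6 × 10⁻⁴)(+0.1)+(7.6 × 10⁻⁴)(+0.26) = 1.7 × 10⁻⁴ → stable
  215–255 m: −αΔT+βΔS = −(2.6 × 10⁻⁴)(-2.4)+(7.6 × 10⁻⁴)(+0.03) = 6.5 × 10⁻⁴ → stable
The 27–87 m interval has Δρ < 0: lighter water underlies denser water.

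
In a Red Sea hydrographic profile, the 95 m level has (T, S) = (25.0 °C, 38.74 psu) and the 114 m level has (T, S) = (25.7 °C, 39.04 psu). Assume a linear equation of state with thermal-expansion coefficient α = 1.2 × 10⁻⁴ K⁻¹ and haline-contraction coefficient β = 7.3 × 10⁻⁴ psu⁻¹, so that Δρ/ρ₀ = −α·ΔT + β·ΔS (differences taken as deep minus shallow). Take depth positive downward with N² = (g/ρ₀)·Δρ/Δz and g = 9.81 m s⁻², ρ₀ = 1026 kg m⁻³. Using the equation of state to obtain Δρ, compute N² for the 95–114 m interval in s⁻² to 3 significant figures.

ΔT = +0.7 K, ΔS = +0.30 psu (deep − shallow).
Δρ/ρ₀ = −αΔT + βΔS = -8.40 × 10⁻⁵ + 2.19 × 10⁻⁴ = 1.35 × 10⁻⁴, so Δρ ≈ 0.1385 kg m⁻³.
N² = (g/ρ₀)·Δρ/Δz = g·(Δρ/ρ₀)/Δz = 9.81 × 1.35 × 10⁻⁴ / 19 = 6.9703 × 10⁻⁵ s⁻² ≈ 6.97 × 10⁻⁵ s⁻².

6.97 × 10⁻⁵ s⁻²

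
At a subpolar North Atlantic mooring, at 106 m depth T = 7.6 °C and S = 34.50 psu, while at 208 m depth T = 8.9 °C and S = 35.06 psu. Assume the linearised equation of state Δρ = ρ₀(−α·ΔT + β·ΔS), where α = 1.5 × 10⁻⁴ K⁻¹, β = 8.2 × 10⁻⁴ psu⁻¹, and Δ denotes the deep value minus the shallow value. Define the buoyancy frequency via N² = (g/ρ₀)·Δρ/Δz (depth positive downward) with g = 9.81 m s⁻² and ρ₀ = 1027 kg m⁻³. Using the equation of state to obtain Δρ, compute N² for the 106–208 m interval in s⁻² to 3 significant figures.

ΔT = +1.3 K, ΔS = +0.56 psu (deep − shallow).
Δρ/ρ₀ = −αΔT + βΔS = -1.95 × 10⁻⁴ + 4.592 × 10⁻⁴ = 2.642 × 10⁻⁴, so Δρ ≈ 0.2713 kg m⁻³.
N² = (g/ρ₀)·Δρ/Δz = g·(Δρ/ρ₀)/Δz = 9.81 × 2.642 × 10⁻⁴ / 102 = 2.5410 × 10⁻⁵ s⁻² ≈ 2.54 × 10⁻⁵ s⁻².

2.54 × 10⁻⁵ s⁻²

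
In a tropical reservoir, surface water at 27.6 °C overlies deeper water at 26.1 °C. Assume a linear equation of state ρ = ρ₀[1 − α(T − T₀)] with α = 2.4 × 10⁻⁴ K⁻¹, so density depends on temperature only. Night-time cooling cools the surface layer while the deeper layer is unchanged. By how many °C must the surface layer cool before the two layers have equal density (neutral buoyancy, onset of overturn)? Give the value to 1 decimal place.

1.5 °C

With temperature the only control, equal density requires T_surf′ = T_deep.
T_surf′ = 26.1 °C.
Cooling required: 27.6 − 26.1 = 1.5 °C.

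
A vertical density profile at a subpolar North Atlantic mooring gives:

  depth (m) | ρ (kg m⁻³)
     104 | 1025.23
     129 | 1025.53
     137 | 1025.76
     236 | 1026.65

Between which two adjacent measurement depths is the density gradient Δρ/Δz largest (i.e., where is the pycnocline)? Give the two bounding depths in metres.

Compute the density gradient over each adjacent pair:
  104–129 m: Δρ/Δz = 0.30/25 = 0.012 kg m⁻⁴
  129–137 m: Δρ/Δz = 0.23/8 = 0.029 kg m⁻⁴
  137–236 m: Δρ/Δz = 0.89/99 = 9.0 × 10⁻³ kg m⁻⁴
The largest gradient is in the 129–137 m interval — the pycnocline.

129–137 m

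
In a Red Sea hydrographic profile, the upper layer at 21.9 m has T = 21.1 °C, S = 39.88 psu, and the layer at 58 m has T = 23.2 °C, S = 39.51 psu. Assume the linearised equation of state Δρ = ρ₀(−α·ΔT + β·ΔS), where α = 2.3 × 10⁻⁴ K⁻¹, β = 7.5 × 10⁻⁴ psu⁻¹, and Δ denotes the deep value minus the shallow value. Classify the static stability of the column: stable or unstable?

ΔT = 23.2 − 21.1 = +2.1 K and ΔS = 39.51 − 39.88 = -0.37 psu (deep − shallow).
−αΔT = -4.83 × 10⁻⁴; βΔS = -2.775 × 10⁻⁴; sum Δρ/ρ₀ = -7.605 × 10⁻⁴.
Δρ/ρ₀ < 0, so Δρ < 0: deeper water is lighter → statically unstable; the column would overturn.

unstable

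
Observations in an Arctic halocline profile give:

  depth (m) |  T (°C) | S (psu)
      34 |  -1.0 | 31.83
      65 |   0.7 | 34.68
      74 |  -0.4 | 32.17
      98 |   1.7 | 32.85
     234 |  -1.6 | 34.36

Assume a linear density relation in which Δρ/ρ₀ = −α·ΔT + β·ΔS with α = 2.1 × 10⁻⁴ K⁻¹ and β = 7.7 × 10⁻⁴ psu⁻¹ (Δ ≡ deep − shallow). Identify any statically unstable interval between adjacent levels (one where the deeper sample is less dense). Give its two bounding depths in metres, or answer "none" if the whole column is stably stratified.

Evaluate Δρ/ρ₀ = −αΔT + βΔS across each adjacent pair:
  34–65 m: −αΔT+βΔS = −(2.1 × 10⁻⁴)(+1.7)+(7.7 × 10⁻⁴)(+2.85) = 1.8 × 10⁻³ → stable
  65–74 m: −αΔT+βΔS = −(2.1 × 10⁻⁴)(-1.1)+(7.7 × 10⁻⁴)(-2.51) = -1.7 × 10⁻³ → UNSTABLE
  74–98 m: −αΔT+βΔS = −(2.1 × 10⁻⁴)(+2.1)+(7.7 × 10⁻⁴)(+0.68) = 8.3 × 10⁻⁵ → stable
  98–234 m: −αΔT+βΔS = −(2.1 × 10⁻⁴)(-3.3)+(7.7 × 10⁻⁴)(+1.51) = 1.9 × 10⁻³ → stable
The 65–74 m interval has Δρ < 0: lighter water underlies denser water.

65–74 m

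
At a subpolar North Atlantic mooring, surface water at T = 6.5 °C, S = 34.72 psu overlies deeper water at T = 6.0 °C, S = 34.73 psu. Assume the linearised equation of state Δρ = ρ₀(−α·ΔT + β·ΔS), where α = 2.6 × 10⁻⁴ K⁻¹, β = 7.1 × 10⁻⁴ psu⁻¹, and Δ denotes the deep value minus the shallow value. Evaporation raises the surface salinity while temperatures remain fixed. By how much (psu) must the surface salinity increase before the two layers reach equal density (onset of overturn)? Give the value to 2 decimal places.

Neutral buoyancy requires −α(T_deep − T_surf) + β(S_deep − S_surf′) = 0.
S_surf′ = S_deep − (α/β)·ΔT = 34.73 − (2.6 × 10⁻⁴/7.1 × 10⁻⁴)·(-0.5) = 34.9131 psu.
Increase required: 34.9131 − 34.72 = 0.1931 psu.

0.19 psu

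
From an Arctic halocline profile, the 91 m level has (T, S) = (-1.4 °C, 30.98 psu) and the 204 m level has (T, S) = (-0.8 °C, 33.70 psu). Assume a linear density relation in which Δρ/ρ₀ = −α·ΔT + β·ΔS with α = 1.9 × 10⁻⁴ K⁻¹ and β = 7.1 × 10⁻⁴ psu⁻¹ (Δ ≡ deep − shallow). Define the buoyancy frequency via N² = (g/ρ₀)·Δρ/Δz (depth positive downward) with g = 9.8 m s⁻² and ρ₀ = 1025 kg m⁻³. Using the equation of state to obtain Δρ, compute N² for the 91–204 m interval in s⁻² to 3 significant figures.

1.58 × 10⁻⁴ s⁻²

ΔT = +0.6 K, ΔS = +2.72 psu (deep − shallow).
Δρ/ρ₀ = −αΔT + βΔS = -1.14 × 10⁻⁴ + 1.9312 × 10⁻³ = 1.8172 × 10⁻³, so Δρ ≈ 1.863 kg m⁻³.
N² = (g/ρ₀)·Δρ/Δz = g·(Δρ/ρ₀)/Δz = 9.8 × 1.8172 × 10⁻³ / 113 = 1.5760 × 10⁻⁴ s⁻² ≈ 1.58 × 10⁻⁴ s⁻².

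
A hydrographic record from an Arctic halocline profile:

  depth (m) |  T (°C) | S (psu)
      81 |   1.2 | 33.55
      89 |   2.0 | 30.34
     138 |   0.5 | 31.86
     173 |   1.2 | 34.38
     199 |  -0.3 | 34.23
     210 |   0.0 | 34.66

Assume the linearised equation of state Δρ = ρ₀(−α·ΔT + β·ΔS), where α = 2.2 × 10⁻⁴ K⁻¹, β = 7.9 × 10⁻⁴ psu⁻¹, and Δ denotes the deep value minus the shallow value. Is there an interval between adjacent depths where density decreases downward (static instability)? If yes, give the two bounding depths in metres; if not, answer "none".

81–89 m

Evaluate Δρ/ρ₀ = −αΔT + βΔS across each adjacent pair:
  81–89 m: −αΔT+βΔS = −(2.2 × 10⁻⁴)(+0.8)+(7.9 × 10⁻⁴)(-3.21) = -2.7 × 10⁻³ → UNSTABLE
  89–138 m: −αΔT+βΔS = −(2.2 × 10⁻⁴)(-1.5)+(7.9 × 10⁻⁴)(+1.52) = 1.5 × 10⁻³ → stable
  138–173 m: −αΔT+βΔS = −(2.2 × 10⁻⁴)(+0.7)+(7.9 × 10⁻⁴)(+2.52) = 1.8 × 10⁻³ → stable
  173–199 m: −αΔT+βΔS = −(2.2 × 10⁻⁴)(-1.5)+(7.9 × 10⁻⁴)(-0.15) = 2.1 × 10⁻⁴ → stable
  199–210 m: −αΔT+βΔS = −(2.2 × 10⁻⁴)(+0.3)+(7.9 × 10⁻⁴)(+0.43) = 2.7 × 10⁻⁴ → stable
The 81–89 m interval has Δρ < 0: lighter water underlies denser water.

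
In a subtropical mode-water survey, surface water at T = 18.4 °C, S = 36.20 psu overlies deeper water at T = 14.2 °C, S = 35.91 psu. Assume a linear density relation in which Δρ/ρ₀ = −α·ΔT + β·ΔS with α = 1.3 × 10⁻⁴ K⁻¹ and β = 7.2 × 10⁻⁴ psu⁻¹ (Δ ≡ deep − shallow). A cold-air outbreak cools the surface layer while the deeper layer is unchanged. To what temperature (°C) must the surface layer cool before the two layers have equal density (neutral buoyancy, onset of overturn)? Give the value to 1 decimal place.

15.8 °C

Neutral buoyancy requires Δρ = 0, i.e. −α(T_deep − T_surf′) + β(S_deep − S_surf) = 0.
T_surf′ = T_deep − (β/α)·ΔS = 14.2 − (7.2 × 10⁻⁴/1.3 × 10⁻⁴)·(-0.29) = 15.806 °C.
Cooling required: 18.4 − (15.806) = 2.594 °C.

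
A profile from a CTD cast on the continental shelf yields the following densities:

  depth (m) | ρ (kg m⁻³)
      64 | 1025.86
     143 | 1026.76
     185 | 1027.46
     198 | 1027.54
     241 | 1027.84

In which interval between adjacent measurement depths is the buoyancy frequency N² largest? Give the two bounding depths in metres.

143–185 m

Compute the density gradient over each adjacent pair:
  64–143 m: Δρ/Δz = 0.90/79 = 0.011 kg m⁻⁴
  143–185 m: Δρ/Δz = 0.70/42 = 0.017 kg m⁻⁴
  185–198 m: Δρ/Δz = 0.08/13 = 6.2 × 10⁻³ kg m⁻⁴
  198–241 m: Δρ/Δz = 0.30/43 = 7.0 × 10⁻³ kg m⁻⁴
The largest gradient is in the 143–185 m interval — the pycnocline.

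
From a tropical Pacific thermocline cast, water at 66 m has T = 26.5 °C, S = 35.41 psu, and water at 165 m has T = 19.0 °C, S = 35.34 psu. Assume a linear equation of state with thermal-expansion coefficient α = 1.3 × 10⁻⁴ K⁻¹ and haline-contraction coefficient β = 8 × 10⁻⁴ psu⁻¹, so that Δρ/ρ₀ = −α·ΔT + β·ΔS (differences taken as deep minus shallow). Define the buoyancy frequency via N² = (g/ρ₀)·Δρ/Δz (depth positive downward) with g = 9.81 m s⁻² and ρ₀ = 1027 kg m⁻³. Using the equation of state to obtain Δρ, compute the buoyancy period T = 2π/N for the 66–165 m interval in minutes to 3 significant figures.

11.0 min

ΔT = -7.5 K, ΔS = -0.07 psu (deep − shallow).
Δρ/ρ₀ = −αΔT + βΔS = 9.75 × 10⁻⁴ − 5.60 × 10⁻⁵ = 9.19 × 10⁻⁴, so Δρ ≈ 0.9438 kg m⁻³.
N² = (g/ρ₀)·Δρ/Δz = g·(Δρ/ρ₀)/Δz = 9.81 × 9.19 × 10⁻⁴ / 99 = 9.1065 × 10⁻⁵ s⁻².
N = √(9.1065 × 10⁻⁵) = 9.5428 × 10⁻³ rad s⁻¹ → T = 2π/N = 658.42 s = 10.974 min ≈ 11.0 min.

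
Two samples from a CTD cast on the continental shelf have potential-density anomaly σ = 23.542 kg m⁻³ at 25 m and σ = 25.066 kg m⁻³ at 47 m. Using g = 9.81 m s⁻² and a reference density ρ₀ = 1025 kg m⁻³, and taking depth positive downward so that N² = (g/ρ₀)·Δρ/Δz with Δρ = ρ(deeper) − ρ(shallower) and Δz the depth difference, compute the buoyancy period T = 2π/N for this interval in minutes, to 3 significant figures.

4.07 min

Δρ = 1025.066 − 1023.542 = 1.524 kg m⁻³ over Δz = 47 − 25 = 22 m.
N² = (9.81/1025) × (1.524/22) = 6.6299 × 10⁻⁴ s⁻².
N = √(6.6299 × 10⁻⁴) = 0.025749 rad s⁻¹, so T = 2π/N = 244.02 s = 4.0670 min ≈ 4.07 min.
N² > 0, so the interval is statically stable.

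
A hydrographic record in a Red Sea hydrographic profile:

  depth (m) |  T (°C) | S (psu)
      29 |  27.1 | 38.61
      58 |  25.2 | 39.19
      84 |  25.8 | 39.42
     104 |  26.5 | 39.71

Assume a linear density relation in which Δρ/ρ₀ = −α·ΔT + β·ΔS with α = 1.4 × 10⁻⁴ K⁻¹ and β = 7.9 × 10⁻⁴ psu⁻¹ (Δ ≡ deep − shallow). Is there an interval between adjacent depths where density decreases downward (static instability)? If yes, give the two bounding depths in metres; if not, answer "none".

Evaluate Δρ/ρ₀ = −αΔT + βΔS across each adjacent pair:
  29–58 m: −αΔT+βΔS = −(1.4 × 10⁻⁴)(-1.9)+(7.9 × 10⁻⁴)(+0.58) = 7.2 × 10⁻⁴ → stable
  58–84 m: −αΔT+βΔS = −(1.4 × 10⁻⁴)(+0.6)+(7.9 × 10⁻⁴)(+0.23) = 9.8 × 10⁻⁵ → stable
  84–104 m: −αΔT+βΔS = −(1.4 × 10⁻⁴)(+0.7)+(7.9 × 10⁻⁴)(+0.29) = 1.3 × 10⁻⁴ → stable
Every interval has Δρ > 0: the column is stably stratified throughout.

none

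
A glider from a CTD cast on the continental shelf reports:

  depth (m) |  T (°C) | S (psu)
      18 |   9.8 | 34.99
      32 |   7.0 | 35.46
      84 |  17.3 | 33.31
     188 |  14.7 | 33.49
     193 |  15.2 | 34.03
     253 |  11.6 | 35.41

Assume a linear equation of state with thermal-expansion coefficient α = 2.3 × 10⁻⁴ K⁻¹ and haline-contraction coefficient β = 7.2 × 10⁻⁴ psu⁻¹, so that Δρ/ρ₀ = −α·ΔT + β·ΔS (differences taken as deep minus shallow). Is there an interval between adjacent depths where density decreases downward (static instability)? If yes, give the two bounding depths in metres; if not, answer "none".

32–84 m

Evaluate Δρ/ρ₀ = −αΔT + βΔS across each adjacent pair:
  18–32 m: −αΔT+βΔS = −(2.3 × 10⁻⁴)(-2.8)+(7.2 × 10⁻⁴)(+0.47) = 9.8 × 10⁻⁴ → stable
  32–84 m: −αΔT+βΔS = −(2.3 × 10⁻⁴)(+10.3)+(7.2 × 10⁻⁴)(-2.15) = -3.9 × 10⁻³ → UNSTABLE
  84–188 m: −αΔT+βΔS = −(2.3 × 10⁻⁴)(-2.6)+(7.2 × 10⁻⁴)(+0.18) = 7.3 × 10⁻⁴ → stable
  188–193 m: −αΔT+βΔS = −(2.3 × 10⁻⁴)(+0.5)+(7.2 × 10⁻⁴)(+0.54) = 2.7 × 10⁻⁴ → stable
  193–253 m: −αΔT+βΔS = −(2.3 × 10⁻⁴)(-3.6)+(7.2 × 10⁻⁴)(+1.38) = 1.8 × 10⁻³ → stable
The 32–84 m interval has Δρ < 0: lighter water underlies denser water.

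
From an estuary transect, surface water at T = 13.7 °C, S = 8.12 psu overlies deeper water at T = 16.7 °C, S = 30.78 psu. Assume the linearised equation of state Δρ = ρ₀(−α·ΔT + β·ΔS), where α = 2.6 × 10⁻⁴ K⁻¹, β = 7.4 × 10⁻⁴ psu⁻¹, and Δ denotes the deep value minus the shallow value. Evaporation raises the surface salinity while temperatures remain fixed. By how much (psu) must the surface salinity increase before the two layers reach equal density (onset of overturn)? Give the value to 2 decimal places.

21.61 psu

Neutral buoyancy requires −α(T_deep − T_surf) + β(S_deep − S_surf′) = 0.
S_surf′ = S_deep − (α/β)·ΔT = 30.78 − (2.6 × 10⁻⁴/7.4 × 10⁻⁴)·(+3.0) = 29.7259 psu.
Increase required: 29.7259 − 8.12 = 21.6059 psu.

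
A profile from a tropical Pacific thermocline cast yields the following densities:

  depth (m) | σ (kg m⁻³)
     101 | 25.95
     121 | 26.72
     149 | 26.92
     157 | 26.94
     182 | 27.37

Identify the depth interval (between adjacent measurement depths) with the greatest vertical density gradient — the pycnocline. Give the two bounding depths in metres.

Compute the density gradient over each adjacent pair:
  101–121 m: Δρ/Δz = 0.77/20 = 0.038 kg m⁻⁴
  121–149 m: Δρ/Δz = 0.20/28 = 7.1 × 10⁻³ kg m⁻⁴
  149–157 m: Δρ/Δz = 0.02/8 = 2.5 × 10⁻³ kg m⁻⁴
  157–182 m: Δρ/Δz = 0.43/25 = 0.017 kg m⁻⁴
The largest gradient is in the 101–121 m interval — the pycnocline.

101–121 m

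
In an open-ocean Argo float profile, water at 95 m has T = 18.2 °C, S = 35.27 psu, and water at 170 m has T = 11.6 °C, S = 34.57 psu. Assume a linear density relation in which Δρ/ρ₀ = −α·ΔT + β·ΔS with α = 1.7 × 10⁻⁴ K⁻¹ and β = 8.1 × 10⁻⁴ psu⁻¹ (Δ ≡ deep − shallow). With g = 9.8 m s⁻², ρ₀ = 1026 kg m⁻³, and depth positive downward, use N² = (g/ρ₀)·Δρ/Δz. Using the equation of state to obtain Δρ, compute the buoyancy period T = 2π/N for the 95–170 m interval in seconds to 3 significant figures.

738 s

ΔT = -6.6 K, ΔS = -0.70 psu (deep − shallow).
Δρ/ρ₀ = −αΔT + βΔS = 1.122 × 10⁻³ − 5.67 × 10⁻⁴ = 5.55 × 10⁻⁴, so Δρ ≈ 0.5694 kg m⁻³.
N² = (g/ρ₀)·Δρ/Δz = g·(Δρ/ρ₀)/Δz = 9.8 × 5.55 × 10⁻⁴ / 75 = 7.2520 × 10⁻⁵ s⁻².
N = √(7.2520 × 10⁻⁵) = 8.5159 × 10⁻³ rad s⁻¹ → T = 2π/N = 737.82 s ≈ 738 s.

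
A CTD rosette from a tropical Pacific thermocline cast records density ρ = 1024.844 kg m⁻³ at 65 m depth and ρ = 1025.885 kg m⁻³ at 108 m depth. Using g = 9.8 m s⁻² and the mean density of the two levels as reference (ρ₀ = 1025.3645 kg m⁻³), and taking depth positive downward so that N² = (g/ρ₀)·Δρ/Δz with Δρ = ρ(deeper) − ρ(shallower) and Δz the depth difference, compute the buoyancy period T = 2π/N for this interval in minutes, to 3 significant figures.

Δρ = 1025.885 − 1024.844 = 1.041 kg m⁻³ over Δz = 108 − 65 = 43 m.
N² = (9.8/1025.3645) × (1.041/43) = 2.3138 × 10⁻⁴ s⁻².
N = √(2.3138 × 10⁻⁴) = 0.015211 rad s⁻¹, so T = 2π/N = 413.07 s = 6.8845 min ≈ 6.88 min.

6.88 min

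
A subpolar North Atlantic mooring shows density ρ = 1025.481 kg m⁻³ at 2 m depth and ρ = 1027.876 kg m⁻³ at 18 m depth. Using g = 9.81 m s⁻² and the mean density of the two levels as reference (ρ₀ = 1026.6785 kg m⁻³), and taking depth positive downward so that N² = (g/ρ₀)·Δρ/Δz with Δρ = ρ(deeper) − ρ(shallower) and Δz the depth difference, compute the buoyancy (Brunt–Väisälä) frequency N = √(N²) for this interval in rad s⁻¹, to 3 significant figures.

0.0378 rad s⁻¹

Δρ = 1027.876 − 1025.481 = 2.395 kg m⁻³ over Δz = 18 − 2 = 16 m.
N² = (9.81/1026.6785) × (2.395/16) = 1.4303 × 10⁻³ s⁻².
N = √(1.4303 × 10⁻³) = 0.037819 rad s⁻¹ ≈ 0.0378 rad s⁻¹.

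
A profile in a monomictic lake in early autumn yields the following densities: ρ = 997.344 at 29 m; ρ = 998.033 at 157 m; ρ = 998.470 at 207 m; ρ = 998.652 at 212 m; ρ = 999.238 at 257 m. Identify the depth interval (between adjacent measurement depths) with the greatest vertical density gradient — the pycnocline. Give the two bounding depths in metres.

Compute the density gradient over each adjacent pair:
  29–157 m: Δρ/Δz = 0.689/128 = 5.4 × 10⁻³ kg m⁻⁴
  157–207 m: Δρ/Δz = 0.437/50 = 8.7 × 10⁻³ kg m⁻⁴
  207–212 m: Δρ/Δz = 0.182/5 = 0.036 kg m⁻⁴
  212–257 m: Δρ/Δz = 0.586/45 = 0.013 kg m⁻⁴
The largest gradient is in the 207–212 m interval — the pycnocline.

207–212 m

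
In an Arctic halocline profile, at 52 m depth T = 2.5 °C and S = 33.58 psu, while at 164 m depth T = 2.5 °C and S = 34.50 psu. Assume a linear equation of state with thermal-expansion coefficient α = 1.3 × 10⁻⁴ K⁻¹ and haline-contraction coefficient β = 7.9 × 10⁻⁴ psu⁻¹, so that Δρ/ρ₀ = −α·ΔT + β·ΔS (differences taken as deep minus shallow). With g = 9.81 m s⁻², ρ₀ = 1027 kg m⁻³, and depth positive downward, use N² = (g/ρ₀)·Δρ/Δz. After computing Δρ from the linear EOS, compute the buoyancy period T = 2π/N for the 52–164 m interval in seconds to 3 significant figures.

787 s

ΔT = +0.0 K, ΔS = +0.92 psu (deep − shallow).
Δρ/ρ₀ = −αΔT + βΔS = 0 + 7.268 × 10⁻⁴ = 7.268 × 10⁻⁴, so Δρ ≈ 0.7464 kg m⁻³.
N² = (g/ρ₀)·Δρ/Δz = g·(Δρ/ρ₀)/Δz = 9.81 × 7.268 × 10⁻⁴ / 112 = 6.3660 × 10⁻⁵ s⁻².
N = √(6.3660 × 10⁻⁵) = 7.9787 × 10⁻³ rad s⁻¹ → T = 2π/N = 787.49 s ≈ 787 s.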